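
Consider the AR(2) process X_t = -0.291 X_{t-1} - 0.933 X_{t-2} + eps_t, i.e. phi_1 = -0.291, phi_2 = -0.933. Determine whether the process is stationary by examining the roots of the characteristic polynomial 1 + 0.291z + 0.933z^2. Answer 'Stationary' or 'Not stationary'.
\text{Stationary}

The AR(p) characteristic polynomial is P(z) = 1 + 0.291z + 0.933z^2.
Stationarity requires all roots to lie outside the unit circle, i.e. |z| > 1 for every root.
Set 1 + (0.291) z + (0.933) z^2 = 0, i.e. a z^2 + b z + c = 0 with a = 0.933, b = 0.291, c = 1.
Discriminant D = b^2 - 4ac = (0.291)^2 - 4*(0.933)*1 = 0.084681 - (3.732) = -3.647319.
D < 0, so the roots are the complex-conjugate pair z = (-b +/- i sqrt(-D)) / (2a) = -0.1559 +/- 1.0235i.
For a conjugate pair |z|^2 = z * conj(z) = (product of roots) = c/a = 1/(0.933) = 1.071811, so |z| = sqrt(1.071811) = 1.0353 for both roots.
Moduli of all roots: 1.0353, 1.0353.
All moduli strictly greater than 1? Yes.
Verdict: Stationary.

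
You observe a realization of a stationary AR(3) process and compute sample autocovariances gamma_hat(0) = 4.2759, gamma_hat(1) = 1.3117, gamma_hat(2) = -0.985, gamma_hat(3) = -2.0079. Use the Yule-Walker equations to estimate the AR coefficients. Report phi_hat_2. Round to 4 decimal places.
\hat\phi_{2} = -0.2190

The Yule-Walker equations for an AR(p) process read, in matrix form,
  Gamma_p phi = r_p,   with   (Gamma_p)_{ij} = gamma(|i - j|),
                       (r_p)_i = gamma(i),   i,j = 1..p.
Substitute the sample gammas (Toeplitz matrix and right-hand side of size 3):
  Gamma_p = [[4.2759, 1.3117, -0.985], [1.3117, 4.2759, 1.3117], [-0.985, 1.3117, 4.2759]]
  r_p     = [1.3117, -0.985, -2.0079]
Written out (R1..R3):
  (R1) 4.2759 phi_1 + 1.3117 phi_2 - 0.985 phi_3 = 1.3117
  (R2) 1.3117 phi_1 + 4.2759 phi_2 + 1.3117 phi_3 = -0.985
  (R3) -0.985 phi_1 + 1.3117 phi_2 + 4.2759 phi_3 = -2.0079
Gaussian elimination:
  R2 <- R2 - (1.3117/4.2759) R1 = R2 - (0.306766) R1:  3.873515 phi_2 + 1.613864 phi_3 = -1.387385
  R3 <- R3 - (-0.985/4.2759) R1 = R3 - (-0.230361) R1:  1.613864 phi_2 + 4.048995 phi_3 = -1.705736
  R3 <- R3 - (1.613864/3.873515) R2 = R3 - (0.416641) R2:  3.376593 phi_3 = -1.127695
Back-substitution:
  phi_hat_3 = -1.127695 / 3.376593 = -0.333974
  phi_hat_2 = (-1.387385 - (1.613864)(-0.333974)) / 3.873515 = -0.219025
  phi_hat_1 = (1.3117 - (1.3117)(-0.219025) - (-0.985)(-0.333974)) / 4.2759 = 0.297021
So phi_hat = [0.2970, -0.2190, -0.3340].
Therefore phi_hat_2 = -0.2190.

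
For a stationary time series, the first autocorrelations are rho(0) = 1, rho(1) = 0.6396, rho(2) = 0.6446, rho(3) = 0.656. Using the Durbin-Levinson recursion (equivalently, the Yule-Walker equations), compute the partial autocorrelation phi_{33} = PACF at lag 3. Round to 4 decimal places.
\phi_{33} = 0.3081

The PACF at lag k is phi_{kk}, the last component of the solution
to the Yule-Walker system G_k phi = r_k where
  (G_k)_{ij} = rho(|i - j|), (r_k)_i = rho(i), i,j = 1..k.
Equivalently, Durbin-Levinson gives phi_{kk} iteratively:
  phi_{11} = rho(1)
  phi_{kk} = [rho(k) - sum_{j=1..k-1} phi_{k-1,j} rho(k-j)]
            / [1 - sum_{j=1..k-1} phi_{k-1,j} rho(j)],
  phi_{k,j} = phi_{k-1,j} - phi_{kk} phi_{k-1,k-j},  j = 1..k-1.
Step k = 1:
  phi_11 = rho(1) = 0.6396.
Step k = 2:
  phi_22 = [rho(2) - phi_11 rho(1)] / [1 - phi_11 rho(1)] = [0.6446 - (0.6396)(0.6396)] / [1 - (0.6396)(0.6396)]
         = 0.23551184 / 0.59091184 = 0.398557.
  Update: phi_21 = phi_11 - phi_22 phi_11 = 0.6396 - (0.398557)(0.6396) = 0.384683.
Step k = 3:
  phi_33 = [rho(3) - phi_21 rho(2) - phi_22 rho(1)] / [1 - phi_21 rho(1) - phi_22 rho(2)]
    numerator   = 0.656 - (0.384683)(0.6446) - (0.398557)(0.6396) = 0.1531164
    denominator = 1 - (0.384683)(0.6396) - (0.398557)(0.6446) = 0.49704703
  phi_33 = 0.1531164 / 0.49704703 = 0.3081.
Therefore phi_{33} = 0.3081.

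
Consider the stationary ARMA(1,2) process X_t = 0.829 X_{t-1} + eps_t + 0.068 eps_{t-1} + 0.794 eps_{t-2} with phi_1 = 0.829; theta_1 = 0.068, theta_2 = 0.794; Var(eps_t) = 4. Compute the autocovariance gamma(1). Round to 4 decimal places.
\gamma(1) = 34.1717

Multiply the model equation by X_{t-k} and take expectations. With theta_0 = psi_0 = 1 and psi_j the MA(infinity) weights, this gives
  gamma(k) - sum_i phi_i gamma(k-i) = c_k,
  c_k = sigma^2 * sum_{j=k..q} theta_j psi_{j-k}   (c_k = 0 for k > q),
using gamma(-m) = gamma(m).
psi-weights needed (psi_j = theta_j + sum_i phi_i psi_{j-i}):
  psi_1 = theta_1 + phi_1 = 0.068 + (0.829) = 0.897
  psi_2 = theta_2 + phi_1 psi_1 = 0.794 + (0.829)(0.897) = 1.537613
Right-hand sides:
  c_0 = sigma^2 (1 + theta_1 psi_1 + theta_2 psi_2) = 4 * (1 + (0.068)(0.897) + (0.794)(1.537613)) = 4 * 2.281861 = 9.127443
  c_1 = sigma^2 (theta_1 + theta_2 psi_1) = 4 * (0.068 + (0.794)(0.897)) = 3.120872
  c_2 = sigma^2 theta_2 = 4 * (0.794) = 3.176
Equations for k = 0 and k = 1 (AR order 1):
  gamma(0) = phi_1 gamma(1) + c_0
  gamma(1) = phi_1 gamma(0) + c_1
Substituting the second into the first: gamma(0) (1 - phi_1^2) = c_0 + phi_1 c_1, so
  gamma(0) = (c_0 + phi_1 c_1) / (1 - phi_1^2) = (9.127443 + (0.829)(3.120872)) / (1 - (0.829)^2) = 11.714646 / 0.312759 = 37.455823.
  gamma(1) = phi_1 gamma(0) + c_1 = (0.829)(37.455823) + (3.120872) = 34.171749.
Therefore gamma(1) = 34.1717 (to 4 decimal places).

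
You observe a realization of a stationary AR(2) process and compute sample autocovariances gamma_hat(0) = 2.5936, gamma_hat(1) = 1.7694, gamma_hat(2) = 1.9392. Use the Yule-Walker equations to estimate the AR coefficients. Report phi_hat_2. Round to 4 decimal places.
\hat\phi_{2} = 0.5280

The Yule-Walker equations for an AR(p) process read, in matrix form,
  Gamma_p phi = r_p,   with   (Gamma_p)_{ij} = gamma(|i - j|),
                       (r_p)_i = gamma(i),   i,j = 1..p.
Substitute the sample gammas (Toeplitz matrix and right-hand side of size 2):
  Gamma_p = [[2.5936, 1.7694], [1.7694, 2.5936]]
  r_p     = [1.7694, 1.9392]
Written out:
  2.5936 phi_1 + 1.7694 phi_2 = 1.7694
  1.7694 phi_1 + 2.5936 phi_2 = 1.9392
Solve by Cramer's rule:
  det = gamma(0)^2 - gamma(1)^2 = (2.5936)^2 - (1.7694)^2 = 6.72676096 - 3.13077636 = 3.5959846
  phi_hat_1 = [gamma(1) gamma(0) - gamma(1) gamma(2)] / det = [(1.7694)(2.5936) - (1.7694)(1.9392)] / 3.5959846 = 1.15789536 / 3.5959846 = 0.322
  phi_hat_2 = [gamma(0) gamma(2) - gamma(1)^2] / det = [(2.5936)(1.9392) - (1.7694)^2] / 3.5959846 = 1.89873276 / 3.5959846 = 0.528
So phi_hat = [0.3220, 0.5280].
Therefore phi_hat_2 = 0.5280.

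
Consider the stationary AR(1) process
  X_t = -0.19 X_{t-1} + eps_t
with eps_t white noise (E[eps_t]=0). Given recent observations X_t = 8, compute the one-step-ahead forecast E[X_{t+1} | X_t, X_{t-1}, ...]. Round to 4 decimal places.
E[X_{t+1} \mid \mathcal F_t] = -1.5200

For an AR(p) model X_t = c + sum_i phi_i X_{t-i} + eps_t, the
one-step-ahead conditional mean is
  E[X_{t+1} | X_t, ...] = c + sum_i phi_i X_{t+1-i}.
Substitute known values:
  E[X_{t+1} | ...] = (-0.19) * (8)
                   = -1.5200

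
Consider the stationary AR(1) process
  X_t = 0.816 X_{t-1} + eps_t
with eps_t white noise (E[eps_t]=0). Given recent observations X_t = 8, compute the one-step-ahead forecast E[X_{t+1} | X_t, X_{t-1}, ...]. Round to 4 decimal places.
E[X_{t+1} \mid \mathcal F_t] = 6.5280

For an AR(p) model X_t = c + sum_i phi_i X_{t-i} + eps_t, the
one-step-ahead conditional mean is
  E[X_{t+1} | X_t, ...] = c + sum_i phi_i X_{t+1-i}.
Substitute known values:
  E[X_{t+1} | ...] = (0.816) * (8)
                   = 6.5280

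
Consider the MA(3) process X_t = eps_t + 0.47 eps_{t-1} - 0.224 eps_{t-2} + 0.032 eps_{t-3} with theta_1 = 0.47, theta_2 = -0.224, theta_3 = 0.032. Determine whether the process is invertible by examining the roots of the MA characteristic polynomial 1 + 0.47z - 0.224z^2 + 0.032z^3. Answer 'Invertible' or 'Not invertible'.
\text{Invertible}

The MA(q) characteristic polynomial is P(z) = 1 + 0.47z - 0.224z^2 + 0.032z^3.
Invertibility requires all roots to lie outside the unit circle, i.e. |z| > 1 for every root.
Degree 3: look for a simple real root z0 first, then factor out (1 - z/z0) and solve the remaining quadratic.
Testing z0 = -1.25: P(-1.25) = 1 + (0.47)(-1.25) + (-0.224)(-1.25)^2 + (0.032)(-1.25)^3
  = 1 + (-0.5875) + (-0.35) + (-0.0625) = 0.  So z_0 = -1.25 is a root, |z_0| = 1.25.
Divide out the factor (1 + 0.8 z) = (1 - z/z0) (since 1/z0 = -0.8):
  P(z) = (1 + 0.8 z)(1 + (-0.33) z + (0.04) z^2)
  [check: z-coef -0.33 - (-0.8) = 0.47; z^2-coef 0.04 - (-0.8)(-0.33) = -0.224; z^3-coef -(-0.8)(0.04) = 0.032.]
Remaining roots from the quadratic factor 1 + (-0.33) z + (0.04) z^2:
  Set 1 + (-0.33) z + (0.04) z^2 = 0, i.e. a z^2 + b z + c = 0 with a = 0.04, b = -0.33, c = 1.
  Discriminant D = b^2 - 4ac = (-0.33)^2 - 4*(0.04)*1 = 0.1089 - (0.16) = -0.0511.
  D < 0, so the roots are the complex-conjugate pair z = (-b +/- i sqrt(-D)) / (2a) = 4.125 +/- 2.8257i.
  For a conjugate pair |z|^2 = z * conj(z) = (product of roots) = c/a = 1/(0.04) = 25, so |z| = sqrt(25) = 5 for both roots.
Moduli of all roots: 1.2500, 5.0000, 5.0000.
All moduli strictly greater than 1? Yes.
Verdict: Invertible.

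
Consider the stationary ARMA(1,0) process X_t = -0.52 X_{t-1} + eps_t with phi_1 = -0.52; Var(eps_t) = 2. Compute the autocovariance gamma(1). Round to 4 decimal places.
\gamma(1) = -1.4254

Multiply the model equation by X_{t-k} and take expectations. With theta_0 = psi_0 = 1 and psi_j the MA(infinity) weights, this gives
  gamma(k) - sum_i phi_i gamma(k-i) = c_k,
  c_k = sigma^2 * sum_{j=k..q} theta_j psi_{j-k}   (c_k = 0 for k > q),
using gamma(-m) = gamma(m).
Pure AR (q = 0): c_0 = sigma^2 = 2, c_k = 0 for k >= 1.
Equations for k = 0 and k = 1 (AR order 1):
  gamma(0) = phi_1 gamma(1) + c_0
  gamma(1) = phi_1 gamma(0) + c_1
Substituting the second into the first: gamma(0) (1 - phi_1^2) = c_0 + phi_1 c_1, so
  gamma(0) = c_0 / (1 - phi_1^2) = 2 / (1 - (-0.52)^2) = 2 / 0.7296 = 2.741228.
  gamma(1) = phi_1 gamma(0) = (-0.52)(2.741228) = -1.425439.
Therefore gamma(1) = -1.4254 (to 4 decimal places).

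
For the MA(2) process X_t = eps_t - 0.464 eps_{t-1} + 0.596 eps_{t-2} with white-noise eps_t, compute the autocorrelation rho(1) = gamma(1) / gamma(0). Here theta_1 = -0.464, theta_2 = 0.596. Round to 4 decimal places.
\rho(1) = -0.4715

For an MA(q) process with theta_0 = 1, the autocovariance is
  gamma(k) = sigma^2 * sum_{i=0..q-k} theta_i * theta_{i+k},
and rho(k) = gamma(k) / gamma(0). Sigma^2 cancels.
  numerator   = (1)*(-0.464) + (-0.464)*(0.596) = -0.740544.
  denominator = (1)^2 + (-0.464)^2 + (0.596)^2 = 1.570512.
  rho(1) = -0.740544 / 1.570512 = -0.4715.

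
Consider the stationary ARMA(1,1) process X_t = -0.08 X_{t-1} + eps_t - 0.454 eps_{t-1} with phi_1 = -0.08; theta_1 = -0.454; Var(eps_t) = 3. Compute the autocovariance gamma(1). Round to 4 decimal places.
\gamma(1) = -1.6709

Multiply the model equation by X_{t-k} and take expectations. With theta_0 = psi_0 = 1 and psi_j the MA(infinity) weights, this gives
  gamma(k) - sum_i phi_i gamma(k-i) = c_k,
  c_k = sigma^2 * sum_{j=k..q} theta_j psi_{j-k}   (c_k = 0 for k > q),
using gamma(-m) = gamma(m).
psi-weights needed (psi_j = theta_j + sum_i phi_i psi_{j-i}):
  psi_1 = theta_1 + phi_1 = -0.454 + (-0.08) = -0.534
Right-hand sides:
  c_0 = sigma^2 (1 + theta_1 psi_1) = 3 * (1 + (-0.454)(-0.534)) = 3 * 1.242436 = 3.727308
  c_1 = sigma^2 theta_1 = 3 * (-0.454) = -1.362
  c_2 = 0
Equations for k = 0 and k = 1 (AR order 1):
  gamma(0) = phi_1 gamma(1) + c_0
  gamma(1) = phi_1 gamma(0) + c_1
Substituting the second into the first: gamma(0) (1 - phi_1^2) = c_0 + phi_1 c_1, so
  gamma(0) = (c_0 + phi_1 c_1) / (1 - phi_1^2) = (3.727308 + (-0.08)(-1.362)) / (1 - (-0.08)^2) = 3.836268 / 0.9936 = 3.860978.
  gamma(1) = phi_1 gamma(0) + c_1 = (-0.08)(3.860978) + (-1.362) = -1.670878.
Therefore gamma(1) = -1.6709 (to 4 decimal places).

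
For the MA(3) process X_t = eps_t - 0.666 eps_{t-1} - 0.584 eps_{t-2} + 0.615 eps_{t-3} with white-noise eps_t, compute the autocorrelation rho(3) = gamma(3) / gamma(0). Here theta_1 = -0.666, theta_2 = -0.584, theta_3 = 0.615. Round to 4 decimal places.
\rho(3) = 0.2843

For an MA(q) process with theta_0 = 1, the autocovariance is
  gamma(k) = sigma^2 * sum_{i=0..q-k} theta_i * theta_{i+k},
and rho(k) = gamma(k) / gamma(0). Sigma^2 cancels.
  numerator   = (1)*(0.615) = 0.615.
  denominator = (1)^2 + (-0.666)^2 + (-0.584)^2 + (0.615)^2 = 2.162837.
  rho(3) = 0.615 / 2.162837 = 0.2843.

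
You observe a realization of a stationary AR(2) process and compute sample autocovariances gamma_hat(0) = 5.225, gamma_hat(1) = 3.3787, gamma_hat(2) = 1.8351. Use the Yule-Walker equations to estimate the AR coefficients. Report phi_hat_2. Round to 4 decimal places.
\hat\phi_{2} = -0.1150

The Yule-Walker equations for an AR(p) process read, in matrix form,
  Gamma_p phi = r_p,   with   (Gamma_p)_{ij} = gamma(|i - j|),
                       (r_p)_i = gamma(i),   i,j = 1..p.
Substitute the sample gammas (Toeplitz matrix and right-hand side of size 2):
  Gamma_p = [[5.225, 3.3787], [3.3787, 5.225]]
  r_p     = [3.3787, 1.8351]
Written out:
  5.225 phi_1 + 3.3787 phi_2 = 3.3787
  3.3787 phi_1 + 5.225 phi_2 = 1.8351
Solve by Cramer's rule:
  det = gamma(0)^2 - gamma(1)^2 = (5.225)^2 - (3.3787)^2 = 27.300625 - 11.41561369 = 15.88501131
  phi_hat_1 = [gamma(1) gamma(0) - gamma(1) gamma(2)] / det = [(3.3787)(5.225) - (3.3787)(1.8351)] / 15.88501131 = 11.45345513 / 15.88501131 = 0.721
  phi_hat_2 = [gamma(0) gamma(2) - gamma(1)^2] / det = [(5.225)(1.8351) - (3.3787)^2] / 15.88501131 = -1.82721619 / 15.88501131 = -0.115
So phi_hat = [0.7210, -0.1150].
Therefore phi_hat_2 = -0.1150.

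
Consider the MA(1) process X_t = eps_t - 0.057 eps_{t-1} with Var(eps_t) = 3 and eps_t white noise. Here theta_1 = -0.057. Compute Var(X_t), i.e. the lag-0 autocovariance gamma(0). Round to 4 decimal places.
\gamma(0) = 3.0097

For an MA(q) process X_t = eps_t + sum_i theta_i eps_{t-i} with
Var(eps_t) = sigma^2, the variance is
  gamma(0) = sigma^2 * (1 + sum_i theta_i^2).
  sum_i theta_i^2 = (-0.057)^2 = 0.003249.
  gamma(0) = 3 * (1 + 0.003249) = 3 * 1.003249 = 3.009747, which rounds to 3.0097.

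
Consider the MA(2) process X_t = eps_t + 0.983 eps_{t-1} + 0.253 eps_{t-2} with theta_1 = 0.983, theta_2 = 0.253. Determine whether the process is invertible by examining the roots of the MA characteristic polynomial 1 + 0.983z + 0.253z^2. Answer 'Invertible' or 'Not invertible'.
\text{Invertible}

The MA(q) characteristic polynomial is P(z) = 1 + 0.983z + 0.253z^2.
Invertibility requires all roots to lie outside the unit circle, i.e. |z| > 1 for every root.
Set 1 + (0.983) z + (0.253) z^2 = 0, i.e. a z^2 + b z + c = 0 with a = 0.253, b = 0.983, c = 1.
Discriminant D = b^2 - 4ac = (0.983)^2 - 4*(0.253)*1 = 0.966289 - (1.012) = -0.045711.
D < 0, so the roots are the complex-conjugate pair z = (-b +/- i sqrt(-D)) / (2a) = -1.9427 +/- 0.4225i.
For a conjugate pair |z|^2 = z * conj(z) = (product of roots) = c/a = 1/(0.253) = 3.952569, so |z| = sqrt(3.952569) = 1.9881 for both roots.
Moduli of all roots: 1.9881, 1.9881.
All moduli strictly greater than 1? Yes.
Verdict: Invertible.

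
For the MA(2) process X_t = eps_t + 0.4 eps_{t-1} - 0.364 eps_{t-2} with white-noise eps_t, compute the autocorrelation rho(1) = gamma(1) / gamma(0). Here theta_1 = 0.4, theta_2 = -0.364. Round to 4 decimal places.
\rho(1) = 0.1968

For an MA(q) process with theta_0 = 1, the autocovariance is
  gamma(k) = sigma^2 * sum_{i=0..q-k} theta_i * theta_{i+k},
and rho(k) = gamma(k) / gamma(0). Sigma^2 cancels.
  numerator   = (1)*(0.4) + (0.4)*(-0.364) = 0.2544.
  denominator = (1)^2 + (0.4)^2 + (-0.364)^2 = 1.292496.
  rho(1) = 0.2544 / 1.292496 = 0.1968.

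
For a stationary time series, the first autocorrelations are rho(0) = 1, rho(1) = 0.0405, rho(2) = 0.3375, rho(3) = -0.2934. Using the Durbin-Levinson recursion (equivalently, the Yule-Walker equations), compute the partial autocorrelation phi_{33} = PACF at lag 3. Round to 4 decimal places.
\phi_{33} = -0.3570

The PACF at lag k is phi_{kk}, the last component of the solution
to the Yule-Walker system G_k phi = r_k where
  (G_k)_{ij} = rho(|i - j|), (r_k)_i = rho(i), i,j = 1..k.
Equivalently, Durbin-Levinson gives phi_{kk} iteratively:
  phi_{11} = rho(1)
  phi_{kk} = [rho(k) - sum_{j=1..k-1} phi_{k-1,j} rho(k-j)]
            / [1 - sum_{j=1..k-1} phi_{k-1,j} rho(j)],
  phi_{k,j} = phi_{k-1,j} - phi_{kk} phi_{k-1,k-j},  j = 1..k-1.
Step k = 1:
  phi_11 = rho(1) = 0.0405.
Step k = 2:
  phi_22 = [rho(2) - phi_11 rho(1)] / [1 - phi_11 rho(1)] = [0.3375 - (0.0405)(0.0405)] / [1 - (0.0405)(0.0405)]
         = 0.33585975 / 0.99835975 = 0.336412.
  Update: phi_21 = phi_11 - phi_22 phi_11 = 0.0405 - (0.336412)(0.0405) = 0.026875.
Step k = 3:
  phi_33 = [rho(3) - phi_21 rho(2) - phi_22 rho(1)] / [1 - phi_21 rho(1) - phi_22 rho(2)]
    numerator   = -0.2934 - (0.026875)(0.3375) - (0.336412)(0.0405) = -0.31609509
    denominator = 1 - (0.026875)(0.0405) - (0.336412)(0.3375) = 0.88537265
  phi_33 = -0.31609509 / 0.88537265 = -0.357.
Therefore phi_{33} = -0.3570.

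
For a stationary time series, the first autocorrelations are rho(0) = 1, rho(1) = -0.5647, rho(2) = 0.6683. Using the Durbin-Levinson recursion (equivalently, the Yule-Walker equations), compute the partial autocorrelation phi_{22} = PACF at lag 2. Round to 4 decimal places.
\phi_{22} = 0.5130

The PACF at lag k is phi_{kk}, the last component of the solution
to the Yule-Walker system G_k phi = r_k where
  (G_k)_{ij} = rho(|i - j|), (r_k)_i = rho(i), i,j = 1..k.
Equivalently, Durbin-Levinson gives phi_{kk} iteratively:
  phi_{11} = rho(1)
  phi_{kk} = [rho(k) - sum_{j=1..k-1} phi_{k-1,j} rho(k-j)]
            / [1 - sum_{j=1..k-1} phi_{k-1,j} rho(j)],
  phi_{k,j} = phi_{k-1,j} - phi_{kk} phi_{k-1,k-j},  j = 1..k-1.
Step k = 1:
  phi_11 = rho(1) = -0.5647.
Step k = 2:
  phi_22 = [rho(2) - phi_11 rho(1)] / [1 - phi_11 rho(1)] = [0.6683 - (-0.5647)(-0.5647)] / [1 - (-0.5647)(-0.5647)]
         = 0.34941391 / 0.68111391 = 0.513.
Therefore phi_{22} = 0.5130.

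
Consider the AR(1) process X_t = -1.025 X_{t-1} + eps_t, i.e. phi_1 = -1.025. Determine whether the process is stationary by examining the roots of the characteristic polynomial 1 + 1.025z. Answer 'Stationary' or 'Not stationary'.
\text{Not stationary}

The AR(p) characteristic polynomial is P(z) = 1 + 1.025z.
Stationarity requires all roots to lie outside the unit circle, i.e. |z| > 1 for every root.
This is linear in z: 1 + (1.025) z = 0  =>  z = -1/(1.025) = -0.97561,  |z| = 0.97561.
Moduli of all roots: 0.9756.
All moduli strictly greater than 1? No.
Verdict: Not stationary.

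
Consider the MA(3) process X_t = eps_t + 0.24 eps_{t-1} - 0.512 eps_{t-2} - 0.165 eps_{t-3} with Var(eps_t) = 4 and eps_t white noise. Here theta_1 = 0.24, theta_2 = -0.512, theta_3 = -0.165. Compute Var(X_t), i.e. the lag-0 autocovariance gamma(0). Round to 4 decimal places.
\gamma(0) = 5.3879

For an MA(q) process X_t = eps_t + sum_i theta_i eps_{t-i} with
Var(eps_t) = sigma^2, the variance is
  gamma(0) = sigma^2 * (1 + sum_i theta_i^2).
  sum_i theta_i^2 = (0.24)^2 + (-0.512)^2 + (-0.165)^2 = 0.0576 + 0.262144 + 0.027225 = 0.346969.
  gamma(0) = 4 * (1 + 0.346969) = 4 * 1.346969 = 5.387876, which rounds to 5.3879.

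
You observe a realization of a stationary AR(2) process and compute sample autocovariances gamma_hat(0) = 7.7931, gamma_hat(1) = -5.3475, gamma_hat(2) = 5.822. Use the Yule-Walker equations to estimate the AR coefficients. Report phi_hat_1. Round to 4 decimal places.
\hat\phi_{1} = -0.3280

The Yule-Walker equations for an AR(p) process read, in matrix form,
  Gamma_p phi = r_p,   with   (Gamma_p)_{ij} = gamma(|i - j|),
                       (r_p)_i = gamma(i),   i,j = 1..p.
Substitute the sample gammas (Toeplitz matrix and right-hand side of size 2):
  Gamma_p = [[7.7931, -5.3475], [-5.3475, 7.7931]]
  r_p     = [-5.3475, 5.822]
Written out:
  7.7931 phi_1 - 5.3475 phi_2 = -5.3475
  -5.3475 phi_1 + 7.7931 phi_2 = 5.822
Solve by Cramer's rule:
  det = gamma(0)^2 - gamma(1)^2 = (7.7931)^2 - (-5.3475)^2 = 60.73240761 - 28.59575625 = 32.13665136
  phi_hat_1 = [gamma(1) gamma(0) - gamma(1) gamma(2)] / det = [(-5.3475)(7.7931) - (-5.3475)(5.822)] / 32.13665136 = -10.54045725 / 32.13665136 = -0.328
  phi_hat_2 = [gamma(0) gamma(2) - gamma(1)^2] / det = [(7.7931)(5.822) - (-5.3475)^2] / 32.13665136 = 16.77567195 / 32.13665136 = 0.522
So phi_hat = [-0.3280, 0.5220].
Therefore phi_hat_1 = -0.3280.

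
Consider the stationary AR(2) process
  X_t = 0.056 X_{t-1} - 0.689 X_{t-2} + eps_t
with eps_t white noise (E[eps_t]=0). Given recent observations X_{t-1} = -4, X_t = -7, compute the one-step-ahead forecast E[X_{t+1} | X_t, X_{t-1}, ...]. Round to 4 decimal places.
E[X_{t+1} \mid \mathcal F_t] = 2.3640

For an AR(p) model X_t = c + sum_i phi_i X_{t-i} + eps_t, the
one-step-ahead conditional mean is
  E[X_{t+1} | X_t, ...] = c + sum_i phi_i X_{t+1-i}.
Substitute known values:
  E[X_{t+1} | ...] = (0.056) * (-7) + (-0.689) * (-4)
                   = 2.3640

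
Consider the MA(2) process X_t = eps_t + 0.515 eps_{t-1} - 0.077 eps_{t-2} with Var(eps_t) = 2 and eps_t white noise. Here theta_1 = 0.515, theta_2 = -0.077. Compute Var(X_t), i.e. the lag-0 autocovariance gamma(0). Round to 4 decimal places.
\gamma(0) = 2.5423

For an MA(q) process X_t = eps_t + sum_i theta_i eps_{t-i} with
Var(eps_t) = sigma^2, the variance is
  gamma(0) = sigma^2 * (1 + sum_i theta_i^2).
  sum_i theta_i^2 = (0.515)^2 + (-0.077)^2 = 0.265225 + 0.005929 = 0.271154.
  gamma(0) = 2 * (1 + 0.271154) = 2 * 1.271154 = 2.542308, which rounds to 2.5423.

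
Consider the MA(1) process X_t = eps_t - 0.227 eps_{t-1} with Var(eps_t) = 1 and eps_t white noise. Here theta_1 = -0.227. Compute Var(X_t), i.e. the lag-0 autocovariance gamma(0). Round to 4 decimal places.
\gamma(0) = 1.0515

For an MA(q) process X_t = eps_t + sum_i theta_i eps_{t-i} with
Var(eps_t) = sigma^2, the variance is
  gamma(0) = sigma^2 * (1 + sum_i theta_i^2).
  sum_i theta_i^2 = (-0.227)^2 = 0.051529.
  gamma(0) = 1 * (1 + 0.051529) = 1 * 1.051529 = 1.051529, which rounds to 1.0515.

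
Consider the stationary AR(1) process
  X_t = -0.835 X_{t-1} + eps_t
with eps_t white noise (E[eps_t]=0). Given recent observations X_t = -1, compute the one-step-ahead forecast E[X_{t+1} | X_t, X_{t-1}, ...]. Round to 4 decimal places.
E[X_{t+1} \mid \mathcal F_t] = 0.8350

For an AR(p) model X_t = c + sum_i phi_i X_{t-i} + eps_t, the
one-step-ahead conditional mean is
  E[X_{t+1} | X_t, ...] = c + sum_i phi_i X_{t+1-i}.
Substitute known values:
  E[X_{t+1} | ...] = (-0.835) * (-1)
                   = 0.8350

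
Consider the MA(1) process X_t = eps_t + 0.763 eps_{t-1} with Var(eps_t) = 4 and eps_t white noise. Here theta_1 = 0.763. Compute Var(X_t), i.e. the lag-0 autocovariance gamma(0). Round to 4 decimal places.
\gamma(0) = 6.3287

For an MA(q) process X_t = eps_t + sum_i theta_i eps_{t-i} with
Var(eps_t) = sigma^2, the variance is
  gamma(0) = sigma^2 * (1 + sum_i theta_i^2).
  sum_i theta_i^2 = (0.763)^2 = 0.582169.
  gamma(0) = 4 * (1 + 0.582169) = 4 * 1.582169 = 6.328676, which rounds to 6.3287.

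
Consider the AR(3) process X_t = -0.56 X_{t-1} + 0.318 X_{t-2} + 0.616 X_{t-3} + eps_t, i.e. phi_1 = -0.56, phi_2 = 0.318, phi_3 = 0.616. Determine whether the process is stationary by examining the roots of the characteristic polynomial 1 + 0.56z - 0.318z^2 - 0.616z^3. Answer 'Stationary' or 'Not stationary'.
\text{Stationary}

The AR(p) characteristic polynomial is P(z) = 1 + 0.56z - 0.318z^2 - 0.616z^3.
Stationarity requires all roots to lie outside the unit circle, i.e. |z| > 1 for every root.
Degree 3: look for a simple real root z0 first, then factor out (1 - z/z0) and solve the remaining quadratic.
Testing z0 = 1.25: P(1.25) = 1 + (0.56)(1.25) + (-0.318)(1.25)^2 + (-0.616)(1.25)^3
  = 1 + (0.7) + (-0.496875) + (-1.203125) = 0.  So z_0 = 1.25 is a root, |z_0| = 1.25.
Divide out the factor (1 - 0.8 z) = (1 - z/z0) (since 1/z0 = 0.8):
  P(z) = (1 - 0.8 z)(1 + (1.36) z + (0.77) z^2)
  [check: z-coef 1.36 - (0.8) = 0.56; z^2-coef 0.77 - (0.8)(1.36) = -0.318; z^3-coef -(0.8)(0.77) = -0.616.]
Remaining roots from the quadratic factor 1 + (1.36) z + (0.77) z^2:
  Set 1 + (1.36) z + (0.77) z^2 = 0, i.e. a z^2 + b z + c = 0 with a = 0.77, b = 1.36, c = 1.
  Discriminant D = b^2 - 4ac = (1.36)^2 - 4*(0.77)*1 = 1.8496 - (3.08) = -1.2304.
  D < 0, so the roots are the complex-conjugate pair z = (-b +/- i sqrt(-D)) / (2a) = -0.8831 +/- 0.7203i.
  For a conjugate pair |z|^2 = z * conj(z) = (product of roots) = c/a = 1/(0.77) = 1.298701, so |z| = sqrt(1.298701) = 1.1396 for both roots.
Moduli of all roots: 1.2500, 1.1396, 1.1396.
All moduli strictly greater than 1? Yes.
Verdict: Stationary.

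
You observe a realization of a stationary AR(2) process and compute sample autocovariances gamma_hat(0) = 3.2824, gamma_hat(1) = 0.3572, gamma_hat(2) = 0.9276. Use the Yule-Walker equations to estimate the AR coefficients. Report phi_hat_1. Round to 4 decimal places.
\hat\phi_{1} = 0.0790

The Yule-Walker equations for an AR(p) process read, in matrix form,
  Gamma_p phi = r_p,   with   (Gamma_p)_{ij} = gamma(|i - j|),
                       (r_p)_i = gamma(i),   i,j = 1..p.
Substitute the sample gammas (Toeplitz matrix and right-hand side of size 2):
  Gamma_p = [[3.2824, 0.3572], [0.3572, 3.2824]]
  r_p     = [0.3572, 0.9276]
Written out:
  3.2824 phi_1 + 0.3572 phi_2 = 0.3572
  0.3572 phi_1 + 3.2824 phi_2 = 0.9276
Solve by Cramer's rule:
  det = gamma(0)^2 - gamma(1)^2 = (3.2824)^2 - (0.3572)^2 = 10.77414976 - 0.12759184 = 10.64655792
  phi_hat_1 = [gamma(1) gamma(0) - gamma(1) gamma(2)] / det = [(0.3572)(3.2824) - (0.3572)(0.9276)] / 10.64655792 = 0.84113456 / 10.64655792 = 0.079
  phi_hat_2 = [gamma(0) gamma(2) - gamma(1)^2] / det = [(3.2824)(0.9276) - (0.3572)^2] / 10.64655792 = 2.9171624 / 10.64655792 = 0.274
So phi_hat = [0.0790, 0.2740].
Therefore phi_hat_1 = 0.0790.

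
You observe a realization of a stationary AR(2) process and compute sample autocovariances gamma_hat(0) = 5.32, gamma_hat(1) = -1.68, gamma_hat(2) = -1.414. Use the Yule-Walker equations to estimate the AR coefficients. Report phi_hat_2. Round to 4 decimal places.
\hat\phi_{2} = -0.4060

The Yule-Walker equations for an AR(p) process read, in matrix form,
  Gamma_p phi = r_p,   with   (Gamma_p)_{ij} = gamma(|i - j|),
                       (r_p)_i = gamma(i),   i,j = 1..p.
Substitute the sample gammas (Toeplitz matrix and right-hand side of size 2):
  Gamma_p = [[5.32, -1.68], [-1.68, 5.32]]
  r_p     = [-1.68, -1.414]
Written out:
  5.32 phi_1 - 1.68 phi_2 = -1.68
  -1.68 phi_1 + 5.32 phi_2 = -1.414
Solve by Cramer's rule:
  det = gamma(0)^2 - gamma(1)^2 = (5.32)^2 - (-1.68)^2 = 28.3024 - 2.8224 = 25.48
  phi_hat_1 = [gamma(1) gamma(0) - gamma(1) gamma(2)] / det = [(-1.68)(5.32) - (-1.68)(-1.414)] / 25.48 = -11.31312 / 25.48 = -0.444
  phi_hat_2 = [gamma(0) gamma(2) - gamma(1)^2] / det = [(5.32)(-1.414) - (-1.68)^2] / 25.48 = -10.34488 / 25.48 = -0.406
So phi_hat = [-0.4440, -0.4060].
Therefore phi_hat_2 = -0.4060.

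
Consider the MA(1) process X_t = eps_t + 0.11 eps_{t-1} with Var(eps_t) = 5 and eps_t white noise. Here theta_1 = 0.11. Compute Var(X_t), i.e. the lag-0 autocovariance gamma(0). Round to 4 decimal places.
\gamma(0) = 5.0605

For an MA(q) process X_t = eps_t + sum_i theta_i eps_{t-i} with
Var(eps_t) = sigma^2, the variance is
  gamma(0) = sigma^2 * (1 + sum_i theta_i^2).
  sum_i theta_i^2 = (0.11)^2 = 0.0121.
  gamma(0) = 5 * (1 + 0.0121) = 5 * 1.0121 = 5.0605.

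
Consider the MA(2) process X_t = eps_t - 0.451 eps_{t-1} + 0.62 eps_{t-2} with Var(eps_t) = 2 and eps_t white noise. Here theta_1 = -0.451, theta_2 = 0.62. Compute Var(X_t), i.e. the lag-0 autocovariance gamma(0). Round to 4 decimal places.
\gamma(0) = 3.1756

For an MA(q) process X_t = eps_t + sum_i theta_i eps_{t-i} with
Var(eps_t) = sigma^2, the variance is
  gamma(0) = sigma^2 * (1 + sum_i theta_i^2).
  sum_i theta_i^2 = (-0.451)^2 + (0.62)^2 = 0.203401 + 0.3844 = 0.587801.
  gamma(0) = 2 * (1 + 0.587801) = 2 * 1.587801 = 3.175602, which rounds to 3.1756.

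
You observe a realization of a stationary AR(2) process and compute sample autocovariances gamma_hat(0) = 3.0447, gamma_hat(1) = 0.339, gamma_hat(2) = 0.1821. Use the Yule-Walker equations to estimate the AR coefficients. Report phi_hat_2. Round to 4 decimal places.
\hat\phi_{2} = 0.0480

The Yule-Walker equations for an AR(p) process read, in matrix form,
  Gamma_p phi = r_p,   with   (Gamma_p)_{ij} = gamma(|i - j|),
                       (r_p)_i = gamma(i),   i,j = 1..p.
Substitute the sample gammas (Toeplitz matrix and right-hand side of size 2):
  Gamma_p = [[3.0447, 0.339], [0.339, 3.0447]]
  r_p     = [0.339, 0.1821]
Written out:
  3.0447 phi_1 + 0.339 phi_2 = 0.339
  0.339 phi_1 + 3.0447 phi_2 = 0.1821
Solve by Cramer's rule:
  det = gamma(0)^2 - gamma(1)^2 = (3.0447)^2 - (0.339)^2 = 9.27019809 - 0.114921 = 9.15527709
  phi_hat_1 = [gamma(1) gamma(0) - gamma(1) gamma(2)] / det = [(0.339)(3.0447) - (0.339)(0.1821)] / 9.15527709 = 0.9704214 / 9.15527709 = 0.106
  phi_hat_2 = [gamma(0) gamma(2) - gamma(1)^2] / det = [(3.0447)(0.1821) - (0.339)^2] / 9.15527709 = 0.43951887 / 9.15527709 = 0.048
So phi_hat = [0.1060, 0.0480].
Therefore phi_hat_2 = 0.0480.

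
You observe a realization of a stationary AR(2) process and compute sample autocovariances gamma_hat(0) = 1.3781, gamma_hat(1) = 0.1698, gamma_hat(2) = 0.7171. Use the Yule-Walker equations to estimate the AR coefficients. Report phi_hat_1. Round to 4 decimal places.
\hat\phi_{1} = 0.0600

The Yule-Walker equations for an AR(p) process read, in matrix form,
  Gamma_p phi = r_p,   with   (Gamma_p)_{ij} = gamma(|i - j|),
                       (r_p)_i = gamma(i),   i,j = 1..p.
Substitute the sample gammas (Toeplitz matrix and right-hand side of size 2):
  Gamma_p = [[1.3781, 0.1698], [0.1698, 1.3781]]
  r_p     = [0.1698, 0.7171]
Written out:
  1.3781 phi_1 + 0.1698 phi_2 = 0.1698
  0.1698 phi_1 + 1.3781 phi_2 = 0.7171
Solve by Cramer's rule:
  det = gamma(0)^2 - gamma(1)^2 = (1.3781)^2 - (0.1698)^2 = 1.89915961 - 0.02883204 = 1.87032757
  phi_hat_1 = [gamma(1) gamma(0) - gamma(1) gamma(2)] / det = [(0.1698)(1.3781) - (0.1698)(0.7171)] / 1.87032757 = 0.1122378 / 1.87032757 = 0.06
  phi_hat_2 = [gamma(0) gamma(2) - gamma(1)^2] / det = [(1.3781)(0.7171) - (0.1698)^2] / 1.87032757 = 0.95940347 / 1.87032757 = 0.513
So phi_hat = [0.0600, 0.5130].
Therefore phi_hat_1 = 0.0600.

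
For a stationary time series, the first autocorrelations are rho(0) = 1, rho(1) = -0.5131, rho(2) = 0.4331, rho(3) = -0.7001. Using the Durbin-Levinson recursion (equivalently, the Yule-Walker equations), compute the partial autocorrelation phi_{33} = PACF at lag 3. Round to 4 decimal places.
\phi_{33} = -0.5889

The PACF at lag k is phi_{kk}, the last component of the solution
to the Yule-Walker system G_k phi = r_k where
  (G_k)_{ij} = rho(|i - j|), (r_k)_i = rho(i), i,j = 1..k.
Equivalently, Durbin-Levinson gives phi_{kk} iteratively:
  phi_{11} = rho(1)
  phi_{kk} = [rho(k) - sum_{j=1..k-1} phi_{k-1,j} rho(k-j)]
            / [1 - sum_{j=1..k-1} phi_{k-1,j} rho(j)],
  phi_{k,j} = phi_{k-1,j} - phi_{kk} phi_{k-1,k-j},  j = 1..k-1.
Step k = 1:
  phi_11 = rho(1) = -0.5131.
Step k = 2:
  phi_22 = [rho(2) - phi_11 rho(1)] / [1 - phi_11 rho(1)] = [0.4331 - (-0.5131)(-0.5131)] / [1 - (-0.5131)(-0.5131)]
         = 0.16982839 / 0.73672839 = 0.230517.
  Update: phi_21 = phi_11 - phi_22 phi_11 = -0.5131 - (0.230517)(-0.5131) = -0.394822.
Step k = 3:
  phi_33 = [rho(3) - phi_21 rho(2) - phi_22 rho(1)] / [1 - phi_21 rho(1) - phi_22 rho(2)]
    numerator   = -0.7001 - (-0.394822)(0.4331) - (0.230517)(-0.5131) = -0.41082445
    denominator = 1 - (-0.394822)(-0.5131) - (0.230517)(0.4331) = 0.69758007
  phi_33 = -0.41082445 / 0.69758007 = -0.5889.
Therefore phi_{33} = -0.5889.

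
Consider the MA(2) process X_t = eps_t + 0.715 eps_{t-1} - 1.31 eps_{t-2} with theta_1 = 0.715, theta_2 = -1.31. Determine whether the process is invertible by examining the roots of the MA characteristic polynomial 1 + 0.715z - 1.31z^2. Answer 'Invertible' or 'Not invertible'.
\text{Not invertible}

The MA(q) characteristic polynomial is P(z) = 1 + 0.715z - 1.31z^2.
Invertibility requires all roots to lie outside the unit circle, i.e. |z| > 1 for every root.
Set 1 + (0.715) z + (-1.31) z^2 = 0, i.e. a z^2 + b z + c = 0 with a = -1.31, b = 0.715, c = 1.
Discriminant D = b^2 - 4ac = (0.715)^2 - 4*(-1.31)*1 = 0.511225 - (-5.24) = 5.751225.
D >= 0, so the roots are real: z = (-b +/- sqrt(D)) / (2a) = (-0.715 +/- 2.398171) / (-2.62).
  z_1 = (-0.715 + 2.398171) / (-2.62) = -0.6424,   |z_1| = 0.6424.
  z_2 = (-0.715 - 2.398171) / (-2.62) = 1.1882,   |z_2| = 1.1882.
Moduli of all roots: 0.6424, 1.1882.
All moduli strictly greater than 1? No.
Verdict: Not invertible.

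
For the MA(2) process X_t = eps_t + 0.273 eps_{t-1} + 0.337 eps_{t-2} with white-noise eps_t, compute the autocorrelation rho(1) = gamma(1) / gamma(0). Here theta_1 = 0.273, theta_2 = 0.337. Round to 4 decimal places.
\rho(1) = 0.3072

For an MA(q) process with theta_0 = 1, the autocovariance is
  gamma(k) = sigma^2 * sum_{i=0..q-k} theta_i * theta_{i+k},
and rho(k) = gamma(k) / gamma(0). Sigma^2 cancels.
  numerator   = (1)*(0.273) + (0.273)*(0.337) = 0.365001.
  denominator = (1)^2 + (0.273)^2 + (0.337)^2 = 1.188098.
  rho(1) = 0.365001 / 1.188098 = 0.3072.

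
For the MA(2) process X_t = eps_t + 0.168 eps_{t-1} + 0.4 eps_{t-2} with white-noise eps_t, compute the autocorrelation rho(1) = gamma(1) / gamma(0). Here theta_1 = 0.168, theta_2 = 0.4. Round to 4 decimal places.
\rho(1) = 0.1979

For an MA(q) process with theta_0 = 1, the autocovariance is
  gamma(k) = sigma^2 * sum_{i=0..q-k} theta_i * theta_{i+k},
and rho(k) = gamma(k) / gamma(0). Sigma^2 cancels.
  numerator   = (1)*(0.168) + (0.168)*(0.4) = 0.2352.
  denominator = (1)^2 + (0.168)^2 + (0.4)^2 = 1.188224.
  rho(1) = 0.2352 / 1.188224 = 0.1979.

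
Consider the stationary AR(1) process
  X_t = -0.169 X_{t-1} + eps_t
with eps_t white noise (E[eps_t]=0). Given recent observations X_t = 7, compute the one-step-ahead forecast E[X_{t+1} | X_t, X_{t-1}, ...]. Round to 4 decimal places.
E[X_{t+1} \mid \mathcal F_t] = -1.1830

For an AR(p) model X_t = c + sum_i phi_i X_{t-i} + eps_t, the
one-step-ahead conditional mean is
  E[X_{t+1} | X_t, ...] = c + sum_i phi_i X_{t+1-i}.
Substitute known values:
  E[X_{t+1} | ...] = (-0.169) * (7)
                   = -1.1830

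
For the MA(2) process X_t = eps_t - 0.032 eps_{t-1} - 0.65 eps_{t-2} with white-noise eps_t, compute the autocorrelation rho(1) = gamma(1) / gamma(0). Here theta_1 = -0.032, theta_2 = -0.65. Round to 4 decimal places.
\rho(1) = -0.0079

For an MA(q) process with theta_0 = 1, the autocovariance is
  gamma(k) = sigma^2 * sum_{i=0..q-k} theta_i * theta_{i+k},
and rho(k) = gamma(k) / gamma(0). Sigma^2 cancels.
  numerator   = (1)*(-0.032) + (-0.032)*(-0.65) = -0.0112.
  denominator = (1)^2 + (-0.032)^2 + (-0.65)^2 = 1.423524.
  rho(1) = -0.0112 / 1.423524 = -0.0079.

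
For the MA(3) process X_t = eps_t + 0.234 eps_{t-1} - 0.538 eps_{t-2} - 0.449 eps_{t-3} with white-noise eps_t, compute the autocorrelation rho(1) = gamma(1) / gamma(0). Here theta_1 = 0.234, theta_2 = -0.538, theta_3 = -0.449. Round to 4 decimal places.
\rho(1) = 0.2262

For an MA(q) process with theta_0 = 1, the autocovariance is
  gamma(k) = sigma^2 * sum_{i=0..q-k} theta_i * theta_{i+k},
and rho(k) = gamma(k) / gamma(0). Sigma^2 cancels.
  numerator   = (1)*(0.234) + (0.234)*(-0.538) + (-0.538)*(-0.449) = 0.34967.
  denominator = (1)^2 + (0.234)^2 + (-0.538)^2 + (-0.449)^2 = 1.545801.
  rho(1) = 0.34967 / 1.545801 = 0.2262.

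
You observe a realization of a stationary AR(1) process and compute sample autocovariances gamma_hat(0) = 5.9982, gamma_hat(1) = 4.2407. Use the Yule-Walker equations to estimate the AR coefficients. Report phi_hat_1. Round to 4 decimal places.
\hat\phi_{1} = 0.7070

The Yule-Walker equations for an AR(p) process read, in matrix form,
  Gamma_p phi = r_p,   with   (Gamma_p)_{ij} = gamma(|i - j|),
                       (r_p)_i = gamma(i),   i,j = 1..p.
Substitute the sample gammas (Toeplitz matrix and right-hand side of size 1):
  Gamma_p = [[5.9982]]
  r_p     = [4.2407]
With p = 1 this is the single equation gamma(0) phi_1 = gamma(1):
  phi_hat_1 = gamma(1) / gamma(0) = 4.2407 / 5.9982 = 0.7070.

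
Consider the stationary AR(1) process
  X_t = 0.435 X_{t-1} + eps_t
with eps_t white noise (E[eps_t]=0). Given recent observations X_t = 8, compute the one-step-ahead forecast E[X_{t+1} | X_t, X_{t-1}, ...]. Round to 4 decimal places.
E[X_{t+1} \mid \mathcal F_t] = 3.4800

For an AR(p) model X_t = c + sum_i phi_i X_{t-i} + eps_t, the
one-step-ahead conditional mean is
  E[X_{t+1} | X_t, ...] = c + sum_i phi_i X_{t+1-i}.
Substitute known values:
  E[X_{t+1} | ...] = (0.435) * (8)
                   = 3.4800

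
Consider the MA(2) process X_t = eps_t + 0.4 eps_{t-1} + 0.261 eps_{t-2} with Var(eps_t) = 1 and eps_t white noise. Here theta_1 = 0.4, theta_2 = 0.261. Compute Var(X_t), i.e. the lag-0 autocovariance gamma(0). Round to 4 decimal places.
\gamma(0) = 1.2281

For an MA(q) process X_t = eps_t + sum_i theta_i eps_{t-i} with
Var(eps_t) = sigma^2, the variance is
  gamma(0) = sigma^2 * (1 + sum_i theta_i^2).
  sum_i theta_i^2 = (0.4)^2 + (0.261)^2 = 0.16 + 0.068121 = 0.228121.
  gamma(0) = 1 * (1 + 0.228121) = 1 * 1.228121 = 1.228121, which rounds to 1.2281.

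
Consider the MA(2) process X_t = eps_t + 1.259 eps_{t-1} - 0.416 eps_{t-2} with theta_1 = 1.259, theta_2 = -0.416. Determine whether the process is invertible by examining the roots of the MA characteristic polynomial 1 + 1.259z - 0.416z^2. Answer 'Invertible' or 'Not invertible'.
\text{Not invertible}

The MA(q) characteristic polynomial is P(z) = 1 + 1.259z - 0.416z^2.
Invertibility requires all roots to lie outside the unit circle, i.e. |z| > 1 for every root.
Set 1 + (1.259) z + (-0.416) z^2 = 0, i.e. a z^2 + b z + c = 0 with a = -0.416, b = 1.259, c = 1.
Discriminant D = b^2 - 4ac = (1.259)^2 - 4*(-0.416)*1 = 1.585081 - (-1.664) = 3.249081.
D >= 0, so the roots are real: z = (-b +/- sqrt(D)) / (2a) = (-1.259 +/- 1.802521) / (-0.832).
  z_1 = (-1.259 + 1.802521) / (-0.832) = -0.6533,   |z_1| = 0.6533.
  z_2 = (-1.259 - 1.802521) / (-0.832) = 3.6797,   |z_2| = 3.6797.
Moduli of all roots: 0.6533, 3.6797.
All moduli strictly greater than 1? No.
Verdict: Not invertible.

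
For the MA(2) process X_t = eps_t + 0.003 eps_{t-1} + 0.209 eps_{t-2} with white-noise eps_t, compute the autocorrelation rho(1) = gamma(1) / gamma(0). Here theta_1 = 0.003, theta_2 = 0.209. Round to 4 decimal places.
\rho(1) = 0.0035

For an MA(q) process with theta_0 = 1, the autocovariance is
  gamma(k) = sigma^2 * sum_{i=0..q-k} theta_i * theta_{i+k},
and rho(k) = gamma(k) / gamma(0). Sigma^2 cancels.
  numerator   = (1)*(0.003) + (0.003)*(0.209) = 0.003627.
  denominator = (1)^2 + (0.003)^2 + (0.209)^2 = 1.04369.
  rho(1) = 0.003627 / 1.04369 = 0.0035.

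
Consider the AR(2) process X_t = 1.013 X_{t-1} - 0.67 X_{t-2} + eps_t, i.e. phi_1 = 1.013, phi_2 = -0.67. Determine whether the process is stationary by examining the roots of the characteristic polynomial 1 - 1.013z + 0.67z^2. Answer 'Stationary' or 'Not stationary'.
\text{Stationary}

The AR(p) characteristic polynomial is P(z) = 1 - 1.013z + 0.67z^2.
Stationarity requires all roots to lie outside the unit circle, i.e. |z| > 1 for every root.
Set 1 + (-1.013) z + (0.67) z^2 = 0, i.e. a z^2 + b z + c = 0 with a = 0.67, b = -1.013, c = 1.
Discriminant D = b^2 - 4ac = (-1.013)^2 - 4*(0.67)*1 = 1.026169 - (2.68) = -1.653831.
D < 0, so the roots are the complex-conjugate pair z = (-b +/- i sqrt(-D)) / (2a) = 0.756 +/- 0.9597i.
For a conjugate pair |z|^2 = z * conj(z) = (product of roots) = c/a = 1/(0.67) = 1.492537, so |z| = sqrt(1.492537) = 1.2217 for both roots.
Moduli of all roots: 1.2217, 1.2217.
All moduli strictly greater than 1? Yes.
Verdict: Stationary.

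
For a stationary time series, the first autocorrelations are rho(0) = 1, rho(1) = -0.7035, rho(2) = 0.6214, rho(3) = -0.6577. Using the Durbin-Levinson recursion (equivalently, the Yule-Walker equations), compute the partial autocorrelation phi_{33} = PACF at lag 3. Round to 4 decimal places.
\phi_{33} = -0.3250

The PACF at lag k is phi_{kk}, the last component of the solution
to the Yule-Walker system G_k phi = r_k where
  (G_k)_{ij} = rho(|i - j|), (r_k)_i = rho(i), i,j = 1..k.
Equivalently, Durbin-Levinson gives phi_{kk} iteratively:
  phi_{11} = rho(1)
  phi_{kk} = [rho(k) - sum_{j=1..k-1} phi_{k-1,j} rho(k-j)]
            / [1 - sum_{j=1..k-1} phi_{k-1,j} rho(j)],
  phi_{k,j} = phi_{k-1,j} - phi_{kk} phi_{k-1,k-j},  j = 1..k-1.
Step k = 1:
  phi_11 = rho(1) = -0.7035.
Step k = 2:
  phi_22 = [rho(2) - phi_11 rho(1)] / [1 - phi_11 rho(1)] = [0.6214 - (-0.7035)(-0.7035)] / [1 - (-0.7035)(-0.7035)]
         = 0.12648775 / 0.50508775 = 0.250427.
  Update: phi_21 = phi_11 - phi_22 phi_11 = -0.7035 - (0.250427)(-0.7035) = -0.527324.
Step k = 3:
  phi_33 = [rho(3) - phi_21 rho(2) - phi_22 rho(1)] / [1 - phi_21 rho(1) - phi_22 rho(2)]
    numerator   = -0.6577 - (-0.527324)(0.6214) - (0.250427)(-0.7035) = -0.15384502
    denominator = 1 - (-0.527324)(-0.7035) - (0.250427)(0.6214) = 0.47341177
  phi_33 = -0.15384502 / 0.47341177 = -0.325.
Therefore phi_{33} = -0.3250.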